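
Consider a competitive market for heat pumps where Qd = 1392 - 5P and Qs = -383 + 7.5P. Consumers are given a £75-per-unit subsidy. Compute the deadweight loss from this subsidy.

Pre-subsidy: 1392 - 5P = -383 + 7.5P gives P* = 142, Q* = 682.
With the rebate, buyers effectively pay Pb = Ps − 75, where Ps is the price sellers receive.
Demand in terms of Ps becomes Qd = 1392 − 5(Ps − 75) = 1767 - 5Ps. Setting this equal to supply: 1767 - 5Ps = -383 + 7.5Ps, so Ps = 172.
Buyers pay Pb = 172 − 75 = 97; Q' = -383 + 7.5·172 = 907.
The subsidy expands output by 907 − 682 = 225 past the efficient level; on those units the gap between marginal cost and willingness to pay runs from 0 up to 75.
DWL = ½ × 75 × 225 = 8437.5.

Deadweight loss = £8437.5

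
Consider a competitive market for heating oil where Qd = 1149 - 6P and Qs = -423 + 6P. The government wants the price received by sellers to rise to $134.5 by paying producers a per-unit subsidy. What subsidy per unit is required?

Required subsidy s = $7 per unit

At a seller price of 134.5, quantity supplied is -423 + 6·134.5 = 384.
Buyers absorb 384 only when they pay Pb with 1149 − 6·Pb = 384, i.e. Pb = 127.5.
s = Ps − Pb = 134.5 − 127.5 = 7.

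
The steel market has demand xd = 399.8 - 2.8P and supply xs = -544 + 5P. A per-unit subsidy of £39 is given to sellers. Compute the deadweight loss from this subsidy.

Pre-subsidy: 399.8 - 2.8P = -544 + 5P gives P* = 121, x* = 61.
With the subsidy, sellers receive Ps = Pb + 39 for each unit, where Pb is the price buyers pay.
Supply in terms of Pb becomes xs = -544 + 5(Pb + 39) = -349 + 5Pb. Setting this equal to demand: 399.8 - 2.8Pb = -349 + 5Pb, so Pb = 96.
Sellers receive Ps = 96 + 39 = 135; x' = 399.8 − 2.8·96 = 131.
The subsidy expands output by 131 − 61 = 70 past the efficient level; on those units the gap between marginal cost and willingness to pay runs from 0 up to 39.
DWL = ½ × 39 × 70 = 1365.

Deadweight loss = £1365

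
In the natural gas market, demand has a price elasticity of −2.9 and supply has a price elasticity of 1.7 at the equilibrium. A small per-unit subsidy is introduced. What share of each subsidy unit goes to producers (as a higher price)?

Producer share = 29/46

For a small subsidy around the equilibrium, the benefit split depends on the relative slopes, which at a point are proportional to the elasticities.
Buyer share = εs/(εs + |εd|) = 1.7/(1.7 + 2.9) = 17/46; seller share = |εd|/(εs + |εd|) = 29/46.
So producers capture 29/46 of the subsidy.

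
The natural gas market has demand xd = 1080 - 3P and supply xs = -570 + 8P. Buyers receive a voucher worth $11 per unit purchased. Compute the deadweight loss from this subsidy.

Deadweight loss = $132

Pre-subsidy: 1080 - 3P = -570 + 8P gives P* = 150, x* = 630.
With the rebate, buyers effectively pay Pb = Ps − 11, where Ps is the price sellers receive.
Demand in terms of Ps becomes xd = 1080 − 3(Ps − 11) = 1113 - 3Ps. Setting this equal to supply: 1113 - 3Ps = -570 + 8Ps, so Ps = 153.
Buyers pay Pb = 153 − 11 = 142; x' = -570 + 8·153 = 654.
The subsidy expands output by 654 − 630 = 24 past the efficient level; on those units the gap between marginal cost and willingness to pay runs from 0 up to 11.
DWL = ½ × 11 × 24 = 132.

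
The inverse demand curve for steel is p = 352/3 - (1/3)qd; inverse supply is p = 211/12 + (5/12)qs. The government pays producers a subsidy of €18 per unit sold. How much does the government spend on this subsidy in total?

Government cost = €2826

Pre-subsidy: 352/3 - (1/3)q = 211/12 + (5/12)q gives q* = 133 and p* = 73.
With the subsidy, sellers receive ps = pb + 18 for each unit, where pb is the price buyers pay.
On the curves, pb = 352/3 - (1/3)q and ps = 211/12 + (5/12)q; the wedge ps − pb = 18 gives 211/12 + (5/12)q − (352/3 - (1/3)q) = 18, so q' = 157.
Then pb = 352/3 − (1/3)·157 = 65 and ps = 211/12 + (5/12)·157 = 83.
Government outlay = subsidy × quantity = 18 × 157 = 2826.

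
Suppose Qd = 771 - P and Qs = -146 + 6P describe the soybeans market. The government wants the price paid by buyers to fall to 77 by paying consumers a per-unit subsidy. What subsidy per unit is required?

At a buyer price of 77, quantity demanded is 771 − 1·77 = 694.
Sellers supply 694 only when they receive Ps with -146 + 6·Ps = 694, i.e. Ps = 140.
s = Ps − Pb = 140 − 77 = 63.

Required subsidy s = 63 per unit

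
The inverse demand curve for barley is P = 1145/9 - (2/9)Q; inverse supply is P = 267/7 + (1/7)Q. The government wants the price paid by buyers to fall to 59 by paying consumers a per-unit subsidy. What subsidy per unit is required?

Required subsidy s = 23 per unit

At a buyer price of 59, quantity demanded is 572.5 − 4.5·59 = 307.
Sellers supply 307 only when they receive Ps = 267/7 + (1/7)·307 = 82.
s = Ps − Pb = 82 − 59 = 23.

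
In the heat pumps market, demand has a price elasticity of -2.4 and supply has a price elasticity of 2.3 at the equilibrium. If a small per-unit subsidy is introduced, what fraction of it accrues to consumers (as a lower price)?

For a small subsidy around the equilibrium, the benefit split depends on the relative slopes, which at a point are proportional to the elasticities.
Buyer share = εs/(εs + |εd|) = 2.3/(2.3 + 2.4) = 23/47; seller share = |εd|/(εs + |εd|) = 24/47.

Consumer share = 23/47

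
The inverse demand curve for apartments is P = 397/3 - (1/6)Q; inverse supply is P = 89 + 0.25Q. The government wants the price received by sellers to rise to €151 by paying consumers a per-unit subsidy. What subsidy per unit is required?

At a seller price of 151, quantity supplied is -356 + 4·151 = 248.
Buyers absorb 248 only when they pay Pb = 397/3 − (1/6)·248 = 91.
s = Ps − Pb = 151 − 91 = 60.

Required subsidy s = €60 per unit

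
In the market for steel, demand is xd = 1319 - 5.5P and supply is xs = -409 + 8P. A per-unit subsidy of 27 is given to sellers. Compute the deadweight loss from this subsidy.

Pre-subsidy: 1319 - 5.5P = -409 + 8P gives P* = 128, x* = 615.
With the subsidy, sellers receive Ps = Pb + 27 for each unit, where Pb is the price buyers pay.
Supply in terms of Pb becomes xs = -409 + 8(Pb + 27) = -193 + 8Pb. Setting this equal to demand: 1319 - 5.5Pb = -193 + 8Pb, so Pb = 112.
Sellers receive Ps = 112 + 27 = 139; x' = 1319 − 5.5·112 = 703.
The subsidy expands output by 703 − 615 = 88 past the efficient level; on those units the gap between marginal cost and willingness to pay runs from 0 up to 27.
DWL = ½ × 27 × 88 = 1188.

Deadweight loss = 1188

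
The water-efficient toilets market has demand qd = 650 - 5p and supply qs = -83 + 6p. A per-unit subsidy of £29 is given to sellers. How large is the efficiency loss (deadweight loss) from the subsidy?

Deadweight loss = 12615/11

Pre-subsidy: 650 - 5p = -83 + 6p gives p* = 733/11, q* = 3485/11.
With the subsidy, sellers receive ps = pb + 29 for each unit, where pb is the price buyers pay.
Supply in terms of pb becomes qs = -83 + 6(pb + 29) = 91 + 6pb. Setting this equal to demand: 650 - 5pb = 91 + 6pb, so pb = 559/11.
Sellers receive ps = 559/11 + 29 = 878/11; q' = 650 − 5·(559/11) = 4355/11.
The subsidy expands output by 4355/11 − 3485/11 = 870/11 past the efficient level; on those units the gap between marginal cost and willingness to pay runs from 0 up to 29.
DWL = ½ × 29 × 870/11 = 12615/11.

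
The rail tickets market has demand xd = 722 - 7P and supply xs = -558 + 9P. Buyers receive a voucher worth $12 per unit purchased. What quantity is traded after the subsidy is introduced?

x' = 209.25

Pre-subsidy: 722 - 7P = -558 + 9P gives P* = 80, x* = 162.
With the rebate, buyers effectively pay Pb = Ps − 12, where Ps is the price sellers receive.
Demand in terms of Ps becomes xd = 722 − 7(Ps − 12) = 806 - 7Ps. Setting this equal to supply: 806 - 7Ps = -558 + 9Ps, so Ps = 85.25.
Buyers pay Pb = 85.25 − 12 = 73.25; x' = -558 + 9·85.25 = 209.25.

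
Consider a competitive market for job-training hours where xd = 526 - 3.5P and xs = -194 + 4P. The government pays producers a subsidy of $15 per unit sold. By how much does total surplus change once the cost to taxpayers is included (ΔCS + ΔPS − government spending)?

Net change in total surplus = -$210

Pre-subsidy: 526 - 3.5P = -194 + 4P gives P* = 96, x* = 190.
With the subsidy, sellers receive Ps = Pb + 15 for each unit, where Pb is the price buyers pay.
Supply in terms of Pb becomes xs = -194 + 4(Pb + 15) = -134 + 4Pb. Setting this equal to demand: 526 - 3.5Pb = -134 + 4Pb, so Pb = 88.
Sellers receive Ps = 88 + 15 = 103; x' = 526 − 3.5·88 = 218.
ΔCS = ½(190 + 218)(96 − 88) = 1632; ΔPS = ½(190 + 218)(103 − 96) = 1428.
Government spending = 15 × 218 = 3270.
Net change = 1632 + 1428 − 3270 = -210. The loss equals the DWL triangle ½·15·28.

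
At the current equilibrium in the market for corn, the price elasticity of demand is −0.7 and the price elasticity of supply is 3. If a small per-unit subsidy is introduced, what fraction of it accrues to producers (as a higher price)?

Producer share = 7/37

For a small subsidy around the equilibrium, the benefit split depends on the relative slopes, which at a point are proportional to the elasticities.
Buyer share = εs/(εs + |εd|) = 3/(3 + 0.7) = 30/37; seller share = |εd|/(εs + |εd|) = 7/37.
So producers capture 7/37 of the subsidy.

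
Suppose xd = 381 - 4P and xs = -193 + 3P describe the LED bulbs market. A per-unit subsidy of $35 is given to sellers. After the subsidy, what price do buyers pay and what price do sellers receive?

Pre-subsidy: 381 - 4P = -193 + 3P gives P* = 82, x* = 53.
With the subsidy, sellers receive Ps = Pb + 35 for each unit, where Pb is the price buyers pay.
Supply in terms of Pb becomes xs = -193 + 3(Pb + 35) = -88 + 3Pb. Setting this equal to demand: 381 - 4Pb = -88 + 3Pb, so Pb = 67.
Sellers receive Ps = 67 + 35 = 102; x' = 381 − 4·67 = 113.

Buyers pay $67; sellers receive $102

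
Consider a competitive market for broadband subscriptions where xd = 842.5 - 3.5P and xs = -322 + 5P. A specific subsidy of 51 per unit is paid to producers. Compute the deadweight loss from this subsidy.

Deadweight loss = 2677.5

Pre-subsidy: 842.5 - 3.5P = -322 + 5P gives P* = 137, x* = 363.
With the subsidy, sellers receive Ps = Pb + 51 for each unit, where Pb is the price buyers pay.
Supply in terms of Pb becomes xs = -322 + 5(Pb + 51) = -67 + 5Pb. Setting this equal to demand: 842.5 - 3.5Pb = -67 + 5Pb, so Pb = 107.
Sellers receive Ps = 107 + 51 = 158; x' = 842.5 − 3.5·107 = 468.
The subsidy expands output by 468 − 363 = 105 past the efficient level; on those units the gap between marginal cost and willingness to pay runs from 0 up to 51.
DWL = ½ × 51 × 105 = 2677.5.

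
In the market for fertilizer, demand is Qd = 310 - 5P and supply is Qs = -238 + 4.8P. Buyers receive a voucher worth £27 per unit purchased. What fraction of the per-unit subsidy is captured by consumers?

Consumer share = 24/49

Pre-subsidy: 310 - 5P = -238 + 4.8P gives P* = 2740/49, Q* = 1490/49.
With the rebate, buyers effectively pay Pb = Ps − 27, where Ps is the price sellers receive.
Demand in terms of Ps becomes Qd = 310 − 5(Ps − 27) = 445 - 5Ps. Setting this equal to supply: 445 - 5Ps = -238 + 4.8Ps, so Ps = 3415/49.
Buyers pay Pb = 3415/49 − 27 = 2092/49; Q' = -238 + 4.8·(3415/49) = 4730/49.
Buyers' price falls by P* − Pb = 2740/49 − 2092/49 = 648/49; sellers' price rises by Ps − P* = 3415/49 − 2740/49 = 675/49.
So consumers capture (648/49)/27 = 24/49 of each unit of subsidy.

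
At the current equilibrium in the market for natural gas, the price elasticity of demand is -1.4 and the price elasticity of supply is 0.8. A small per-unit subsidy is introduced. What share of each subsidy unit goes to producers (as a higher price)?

Producer share = 7/11

For a small subsidy around the equilibrium, the benefit split depends on the relative slopes, which at a point are proportional to the elasticities.
Buyer share = εs/(εs + |εd|) = 0.8/(0.8 + 1.4) = 4/11; seller share = |εd|/(εs + |εd|) = 7/11.
So producers capture 7/11 of the subsidy.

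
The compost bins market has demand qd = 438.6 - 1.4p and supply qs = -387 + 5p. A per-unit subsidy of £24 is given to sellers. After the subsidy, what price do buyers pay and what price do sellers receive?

Buyers pay £110.25; sellers receive £134.25

Pre-subsidy: 438.6 - 1.4p = -387 + 5p gives p* = 129, q* = 258.
With the subsidy, sellers receive ps = pb + 24 for each unit, where pb is the price buyers pay.
Supply in terms of pb becomes qs = -387 + 5(pb + 24) = -267 + 5pb. Setting this equal to demand: 438.6 - 1.4pb = -267 + 5pb, so pb = 110.25.
Sellers receive ps = 110.25 + 24 = 134.25; q' = 438.6 − 1.4·110.25 = 284.25.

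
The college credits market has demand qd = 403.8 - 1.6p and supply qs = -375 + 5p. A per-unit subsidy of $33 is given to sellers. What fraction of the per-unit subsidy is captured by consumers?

Consumer share = 25/33

Pre-subsidy: 403.8 - 1.6p = -375 + 5p gives p* = 118, q* = 215.
With the subsidy, sellers receive ps = pb + 33 for each unit, where pb is the price buyers pay.
Supply in terms of pb becomes qs = -375 + 5(pb + 33) = -210 + 5pb. Setting this equal to demand: 403.8 - 1.6pb = -210 + 5pb, so pb = 93.
Sellers receive ps = 93 + 33 = 126; q' = 403.8 − 1.6·93 = 255.
Buyers' price falls by p* − pb = 118 − 93 = 25; sellers' price rises by ps − p* = 126 − 118 = 8.
So consumers capture 25/33 = 25/33 of each unit of subsidy.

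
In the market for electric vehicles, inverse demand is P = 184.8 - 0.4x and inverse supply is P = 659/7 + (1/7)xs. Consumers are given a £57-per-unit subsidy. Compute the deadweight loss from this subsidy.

Pre-subsidy: 184.8 - 0.4x = 659/7 + (1/7)x gives x* = 167 and P* = 118.
With the rebate, buyers effectively pay Pb = Ps − 57, where Ps is the price sellers receive.
On the curves, Pb = 184.8 - 0.4x and Ps = 659/7 + (1/7)x; the wedge Ps − Pb = 57 gives 659/7 + (1/7)x − (184.8 - 0.4x) = 57, so x' = 272.
Then Pb = 184.8 − 0.4·272 = 76 and Ps = 659/7 + (1/7)·272 = 133.
The subsidy expands output by 272 − 167 = 105 past the efficient level; on those units the gap between marginal cost and willingness to pay runs from 0 up to 57.
DWL = ½ × 57 × 105 = 2992.5.

Deadweight loss = £2992.5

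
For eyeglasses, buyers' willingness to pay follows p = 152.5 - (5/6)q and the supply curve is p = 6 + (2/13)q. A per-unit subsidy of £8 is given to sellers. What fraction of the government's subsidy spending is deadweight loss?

DWL / government spending = 8/309

Pre-subsidy: 152.5 - (5/6)q = 6 + (2/13)q gives q* = 11427/77 and p* = 2220/77.
With the subsidy, sellers receive ps = pb + 8 for each unit, where pb is the price buyers pay.
On the curves, pb = 152.5 - (5/6)q and ps = 6 + (2/13)q; the wedge ps − pb = 8 gives 6 + (2/13)q − (152.5 - (5/6)q) = 8, so q' = 12051/77.
Then pb = 152.5 − (5/6)·(12051/77) = 1700/77 and ps = 6 + (2/13)·(12051/77) = 2316/77.
ΔCS = ½(11427/77 + 12051/77)(2220/77 − 1700/77) = 872040/847; ΔPS = ½(11427/77 + 12051/77)(2316/77 − 2220/77) = 160992/847.
Government spending = 8 × 12051/77 = 96408/77.
DWL = ½ × 8 × (12051/77 − 11427/77) = 2496/77; fraction = (2496/77) / (96408/77) = 8/309.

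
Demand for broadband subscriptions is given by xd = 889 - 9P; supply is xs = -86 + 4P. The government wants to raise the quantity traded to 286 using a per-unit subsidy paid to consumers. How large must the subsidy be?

Required subsidy s = 26 per unit

At x = 286, invert demand for the buyer price: Pb = (889 − 286)/9 = 67; invert supply for the seller price: Ps = (286 − (-86))/4 = 93.
The subsidy must fill the gap: s = Ps − Pb = 93 − 67 = 26.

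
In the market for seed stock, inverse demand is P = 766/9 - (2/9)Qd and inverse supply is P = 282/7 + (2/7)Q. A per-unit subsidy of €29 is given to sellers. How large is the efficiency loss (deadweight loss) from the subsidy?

Pre-subsidy: 766/9 - (2/9)Q = 282/7 + (2/7)Q gives Q* = 88.25 and P* = 65.5.
With the subsidy, sellers receive Ps = Pb + 29 for each unit, where Pb is the price buyers pay.
On the curves, Pb = 766/9 - (2/9)Q and Ps = 282/7 + (2/7)Q; the wedge Ps − Pb = 29 gives 282/7 + (2/7)Q − (766/9 - (2/9)Q) = 29, so Q' = 145.34375.
Then Pb = 766/9 − (2/9)·145.34375 = 52.8125 and Ps = 282/7 + (2/7)·145.34375 = 81.8125.
The subsidy expands output by 145.34375 − 88.25 = 57.09375 past the efficient level; on those units the gap between marginal cost and willingness to pay runs from 0 up to 29.
DWL = ½ × 29 × 57.09375 = 827.859375.

Deadweight loss = €827.859375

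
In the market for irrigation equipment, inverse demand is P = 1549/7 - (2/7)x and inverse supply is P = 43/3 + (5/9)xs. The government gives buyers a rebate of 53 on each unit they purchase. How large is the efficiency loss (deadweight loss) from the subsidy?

Deadweight loss = 1669.5

Pre-subsidy: 1549/7 - (2/7)x = 43/3 + (5/9)x gives x* = 246 and P* = 151.
With the rebate, buyers effectively pay Pb = Ps − 53, where Ps is the price sellers receive.
On the curves, Pb = 1549/7 - (2/7)x and Ps = 43/3 + (5/9)x; the wedge Ps − Pb = 53 gives 43/3 + (5/9)x − (1549/7 - (2/7)x) = 53, so x' = 309.
Then Pb = 1549/7 − (2/7)·309 = 133 and Ps = 43/3 + (5/9)·309 = 186.
The subsidy expands output by 309 − 246 = 63 past the efficient level; on those units the gap between marginal cost and willingness to pay runs from 0 up to 53.
DWL = ½ × 53 × 63 = 1669.5.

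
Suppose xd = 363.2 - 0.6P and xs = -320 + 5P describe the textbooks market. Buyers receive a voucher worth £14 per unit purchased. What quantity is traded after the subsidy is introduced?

x' = 297.5

Pre-subsidy: 363.2 - 0.6P = -320 + 5P gives P* = 122, x* = 290.
With the rebate, buyers effectively pay Pb = Ps − 14, where Ps is the price sellers receive.
Demand in terms of Ps becomes xd = 363.2 − 0.6(Ps − 14) = 371.6 - 0.6Ps. Setting this equal to supply: 371.6 - 0.6Ps = -320 + 5Ps, so Ps = 123.5.
Buyers pay Pb = 123.5 − 14 = 109.5; x' = -320 + 5·123.5 = 297.5.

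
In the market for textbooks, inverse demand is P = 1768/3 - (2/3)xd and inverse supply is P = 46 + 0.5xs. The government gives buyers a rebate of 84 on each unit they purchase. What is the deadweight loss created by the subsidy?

Pre-subsidy: 1768/3 - (2/3)x = 46 + 0.5x gives x* = 3260/7 and P* = 1952/7.
With the rebate, buyers effectively pay Pb = Ps − 84, where Ps is the price sellers receive.
On the curves, Pb = 1768/3 - (2/3)x and Ps = 46 + 0.5x; the wedge Ps − Pb = 84 gives 46 + 0.5x − (1768/3 - (2/3)x) = 84, so x' = 3764/7.
Then Pb = 1768/3 − (2/3)·(3764/7) = 1616/7 and Ps = 46 + 0.5·(3764/7) = 2204/7.
The subsidy expands output by 3764/7 − 3260/7 = 72 past the efficient level; on those units the gap between marginal cost and willingness to pay runs from 0 up to 84.
DWL = ½ × 84 × 72 = 3024.

Deadweight loss = 3024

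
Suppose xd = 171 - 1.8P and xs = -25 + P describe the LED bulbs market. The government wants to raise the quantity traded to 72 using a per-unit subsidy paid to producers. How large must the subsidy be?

At x = 72, invert demand for the buyer price: Pb = (171 − 72)/1.8 = 55; invert supply for the seller price: Ps = (72 − (-25))/1 = 97.
The subsidy must fill the gap: s = Ps − Pb = 97 − 55 = 42.

Required subsidy s = 42 per unit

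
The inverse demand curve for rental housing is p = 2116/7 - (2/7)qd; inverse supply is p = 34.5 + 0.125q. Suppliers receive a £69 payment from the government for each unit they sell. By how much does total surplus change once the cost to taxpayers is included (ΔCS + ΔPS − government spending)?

Pre-subsidy: 2116/7 - (2/7)q = 34.5 + 0.125q gives q* = 652 and p* = 116.
With the subsidy, sellers receive ps = pb + 69 for each unit, where pb is the price buyers pay.
On the curves, pb = 2116/7 - (2/7)q and ps = 34.5 + 0.125q; the wedge ps − pb = 69 gives 34.5 + 0.125q − (2116/7 - (2/7)q) = 69, so q' = 820.
Then pb = 2116/7 − (2/7)·820 = 68 and ps = 34.5 + 0.125·820 = 137.
ΔCS = ½(652 + 820)(116 − 68) = 35328; ΔPS = ½(652 + 820)(137 − 116) = 15456.
Government spending = 69 × 820 = 56580.
Net change = 35328 + 15456 − 56580 = -5796. The loss equals the DWL triangle ½·69·168.

Net change in total surplus = -£5796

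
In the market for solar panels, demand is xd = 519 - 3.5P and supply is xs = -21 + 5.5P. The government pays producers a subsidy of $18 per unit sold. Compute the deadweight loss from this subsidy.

Deadweight loss = $346.5

Pre-subsidy: 519 - 3.5P = -21 + 5.5P gives P* = 60, x* = 309.
With the subsidy, sellers receive Ps = Pb + 18 for each unit, where Pb is the price buyers pay.
Supply in terms of Pb becomes xs = -21 + 5.5(Pb + 18) = 78 + 5.5Pb. Setting this equal to demand: 519 - 3.5Pb = 78 + 5.5Pb, so Pb = 49.
Sellers receive Ps = 49 + 18 = 67; x' = 519 − 3.5·49 = 347.5.
The subsidy expands output by 347.5 − 309 = 38.5 past the efficient level; on those units the gap between marginal cost and willingness to pay runs from 0 up to 18.
DWL = ½ × 18 × 38.5 = 346.5.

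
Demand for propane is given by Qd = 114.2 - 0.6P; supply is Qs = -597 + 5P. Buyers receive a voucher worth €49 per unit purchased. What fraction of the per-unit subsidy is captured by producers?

Pre-subsidy: 114.2 - 0.6P = -597 + 5P gives P* = 127, Q* = 38.
With the rebate, buyers effectively pay Pb = Ps − 49, where Ps is the price sellers receive.
Demand in terms of Ps becomes Qd = 114.2 − 0.6(Ps − 49) = 143.6 - 0.6Ps. Setting this equal to supply: 143.6 - 0.6Ps = -597 + 5Ps, so Ps = 132.25.
Buyers pay Pb = 132.25 − 49 = 83.25; Q' = -597 + 5·132.25 = 64.25.
Buyers' price falls by P* − Pb = 127 − 83.25 = 43.75; sellers' price rises by Ps − P* = 132.25 − 127 = 5.25.
So producers capture 5.25/49 = 3/28 of each unit of subsidy.

Producer share = 3/28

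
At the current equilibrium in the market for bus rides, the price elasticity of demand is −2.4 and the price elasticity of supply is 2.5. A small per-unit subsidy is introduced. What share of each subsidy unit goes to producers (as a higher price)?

For a small subsidy around the equilibrium, the benefit split depends on the relative slopes, which at a point are proportional to the elasticities.
Buyer share = εs/(εs + |εd|) = 2.5/(2.5 + 2.4) = 25/49; seller share = |εd|/(εs + |εd|) = 24/49.
So producers capture 24/49 of the subsidy.

Producer share = 24/49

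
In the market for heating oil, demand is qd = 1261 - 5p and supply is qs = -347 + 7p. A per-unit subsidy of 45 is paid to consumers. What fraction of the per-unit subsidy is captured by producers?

Pre-subsidy: 1261 - 5p = -347 + 7p gives p* = 134, q* = 591.
With the rebate, buyers effectively pay pb = ps − 45, where ps is the price sellers receive.
Demand in terms of ps becomes qd = 1261 − 5(ps − 45) = 1486 - 5ps. Setting this equal to supply: 1486 - 5ps = -347 + 7ps, so ps = 152.75.
Buyers pay pb = 152.75 − 45 = 107.75; q' = -347 + 7·152.75 = 722.25.
Buyers' price falls by p* − pb = 134 − 107.75 = 26.25; sellers' price rises by ps − p* = 152.75 − 134 = 18.75.
So producers capture 18.75/45 = 5/12 of each unit of subsidy.

Producer share = 5/12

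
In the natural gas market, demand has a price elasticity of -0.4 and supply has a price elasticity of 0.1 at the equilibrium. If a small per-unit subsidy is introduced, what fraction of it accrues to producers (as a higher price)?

Producer share = 0.8

For a small subsidy around the equilibrium, the benefit split depends on the relative slopes, which at a point are proportional to the elasticities.
Buyer share = εs/(εs + |εd|) = 0.1/(0.1 + 0.4) = 0.2; seller share = |εd|/(εs + |εd|) = 0.8.
So producers capture 0.8 of the subsidy.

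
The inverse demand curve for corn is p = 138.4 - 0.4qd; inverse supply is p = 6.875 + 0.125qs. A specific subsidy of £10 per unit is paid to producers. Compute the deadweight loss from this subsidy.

Deadweight loss = 2000/21

Pre-subsidy: 138.4 - 0.4q = 6.875 + 0.125q gives q* = 5261/21 and p* = 802/21.
With the subsidy, sellers receive ps = pb + 10 for each unit, where pb is the price buyers pay.
On the curves, pb = 138.4 - 0.4q and ps = 6.875 + 0.125q; the wedge ps − pb = 10 gives 6.875 + 0.125q − (138.4 - 0.4q) = 10, so q' = 1887/7.
Then pb = 138.4 − 0.4·(1887/7) = 214/7 and ps = 6.875 + 0.125·(1887/7) = 284/7.
The subsidy expands output by 1887/7 − 5261/21 = 400/21 past the efficient level; on those units the gap between marginal cost and willingness to pay runs from 0 up to 10.
DWL = ½ × 10 × 400/21 = 2000/21.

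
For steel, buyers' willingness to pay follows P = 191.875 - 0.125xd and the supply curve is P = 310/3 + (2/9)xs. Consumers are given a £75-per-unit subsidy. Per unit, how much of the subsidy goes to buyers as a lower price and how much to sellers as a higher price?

Pre-subsidy: 191.875 - 0.125x = 310/3 + (2/9)x gives x* = 255 and P* = 160.
With the rebate, buyers effectively pay Pb = Ps − 75, where Ps is the price sellers receive.
On the curves, Pb = 191.875 - 0.125x and Ps = 310/3 + (2/9)x; the wedge Ps − Pb = 75 gives 310/3 + (2/9)x − (191.875 - 0.125x) = 75, so x' = 471.
Then Pb = 191.875 − 0.125·471 = 133 and Ps = 310/3 + (2/9)·471 = 208.
Buyers' price falls by P* − Pb = 160 − 133 = 27; sellers' price rises by Ps − P* = 208 − 160 = 48.

Buyers gain £27 per unit; sellers gain £48 per unit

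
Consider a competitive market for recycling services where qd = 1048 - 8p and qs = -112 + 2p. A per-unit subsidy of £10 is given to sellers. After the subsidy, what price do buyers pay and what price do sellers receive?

Pre-subsidy: 1048 - 8p = -112 + 2p gives p* = 116, q* = 120.
With the subsidy, sellers receive ps = pb + 10 for each unit, where pb is the price buyers pay.
Supply in terms of pb becomes qs = -112 + 2(pb + 10) = -92 + 2pb. Setting this equal to demand: 1048 - 8pb = -92 + 2pb, so pb = 114.
Sellers receive ps = 114 + 10 = 124; q' = 1048 − 8·114 = 136.

Buyers pay £114; sellers receive £124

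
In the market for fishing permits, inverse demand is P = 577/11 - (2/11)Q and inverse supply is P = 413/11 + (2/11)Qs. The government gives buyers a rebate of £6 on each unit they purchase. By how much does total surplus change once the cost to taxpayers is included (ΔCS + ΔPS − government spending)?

Pre-subsidy: 577/11 - (2/11)Q = 413/11 + (2/11)Q gives Q* = 41 and P* = 45.
With the rebate, buyers effectively pay Pb = Ps − 6, where Ps is the price sellers receive.
On the curves, Pb = 577/11 - (2/11)Q and Ps = 413/11 + (2/11)Q; the wedge Ps − Pb = 6 gives 413/11 + (2/11)Q − (577/11 - (2/11)Q) = 6, so Q' = 57.5.
Then Pb = 577/11 − (2/11)·57.5 = 42 and Ps = 413/11 + (2/11)·57.5 = 48.
ΔCS = ½(41 + 57.5)(45 − 42) = 147.75; ΔPS = ½(41 + 57.5)(48 − 45) = 147.75.
Government spending = 6 × 57.5 = 345.
Net change = 147.75 + 147.75 − 345 = -49.5. The loss equals the DWL triangle ½·6·16.5.

Net change in total surplus = -£49.5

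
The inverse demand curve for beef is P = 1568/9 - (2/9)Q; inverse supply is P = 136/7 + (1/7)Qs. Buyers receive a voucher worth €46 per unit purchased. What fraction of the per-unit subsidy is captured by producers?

Producer share = 9/23

Pre-subsidy: 1568/9 - (2/9)Q = 136/7 + (1/7)Q gives Q* = 424 and P* = 80.
With the rebate, buyers effectively pay Pb = Ps − 46, where Ps is the price sellers receive.
On the curves, Pb = 1568/9 - (2/9)Q and Ps = 136/7 + (1/7)Q; the wedge Ps − Pb = 46 gives 136/7 + (1/7)Q − (1568/9 - (2/9)Q) = 46, so Q' = 550.
Then Pb = 1568/9 − (2/9)·550 = 52 and Ps = 136/7 + (1/7)·550 = 98.
Buyers' price falls by P* − Pb = 80 − 52 = 28; sellers' price rises by Ps − P* = 98 − 80 = 18.
So producers capture 18/46 = 9/23 of each unit of subsidy.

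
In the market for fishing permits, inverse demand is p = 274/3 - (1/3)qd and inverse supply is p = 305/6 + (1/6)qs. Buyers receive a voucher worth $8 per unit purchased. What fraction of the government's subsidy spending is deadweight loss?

Pre-subsidy: 274/3 - (1/3)q = 305/6 + (1/6)q gives q* = 81 and p* = 193/3.
With the rebate, buyers effectively pay pb = ps − 8, where ps is the price sellers receive.
On the curves, pb = 274/3 - (1/3)q and ps = 305/6 + (1/6)q; the wedge ps − pb = 8 gives 305/6 + (1/6)q − (274/3 - (1/3)q) = 8, so q' = 97.
Then pb = 274/3 − (1/3)·97 = 59 and ps = 305/6 + (1/6)·97 = 67.
ΔCS = ½(81 + 97)(193/3 − 59) = 1424/3; ΔPS = ½(81 + 97)(67 − 193/3) = 712/3.
Government spending = 8 × 97 = 776.
DWL = ½ × 8 × (97 − 81) = 64; fraction = 64 / 776 = 8/97.

DWL / government spending = 8/97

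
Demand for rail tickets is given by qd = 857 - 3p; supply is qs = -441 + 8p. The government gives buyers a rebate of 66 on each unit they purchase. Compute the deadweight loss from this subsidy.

Pre-subsidy: 857 - 3p = -441 + 8p gives p* = 118, q* = 503.
With the rebate, buyers effectively pay pb = ps − 66, where ps is the price sellers receive.
Demand in terms of ps becomes qd = 857 − 3(ps − 66) = 1055 - 3ps. Setting this equal to supply: 1055 - 3ps = -441 + 8ps, so ps = 136.
Buyers pay pb = 136 − 66 = 70; q' = -441 + 8·136 = 647.
The subsidy expands output by 647 − 503 = 144 past the efficient level; on those units the gap between marginal cost and willingness to pay runs from 0 up to 66.
DWL = ½ × 66 × 144 = 4752.

Deadweight loss = 4752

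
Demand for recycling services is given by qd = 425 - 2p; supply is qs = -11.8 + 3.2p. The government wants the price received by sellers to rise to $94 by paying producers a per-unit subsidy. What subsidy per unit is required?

At a seller price of 94, quantity supplied is -11.8 + 3.2·94 = 289.
Buyers absorb 289 only when they pay pb with 425 − 2·pb = 289, i.e. pb = 68.
s = ps − pb = 94 − 68 = 26.

Required subsidy s = $26 per unit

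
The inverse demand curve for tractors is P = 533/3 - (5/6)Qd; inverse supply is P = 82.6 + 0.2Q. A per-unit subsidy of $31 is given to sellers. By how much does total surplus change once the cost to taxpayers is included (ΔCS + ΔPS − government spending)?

Net change in total surplus = -$465

Pre-subsidy: 533/3 - (5/6)Q = 82.6 + 0.2Q gives Q* = 92 and P* = 101.
With the subsidy, sellers receive Ps = Pb + 31 for each unit, where Pb is the price buyers pay.
On the curves, Pb = 533/3 - (5/6)Q and Ps = 82.6 + 0.2Q; the wedge Ps − Pb = 31 gives 82.6 + 0.2Q − (533/3 - (5/6)Q) = 31, so Q' = 122.
Then Pb = 533/3 − (5/6)·122 = 76 and Ps = 82.6 + 0.2·122 = 107.
ΔCS = ½(92 + 122)(101 − 76) = 2675; ΔPS = ½(92 + 122)(107 − 101) = 642.
Government spending = 31 × 122 = 3782.
Net change = 2675 + 642 − 3782 = -465. The loss equals the DWL triangle ½·31·30.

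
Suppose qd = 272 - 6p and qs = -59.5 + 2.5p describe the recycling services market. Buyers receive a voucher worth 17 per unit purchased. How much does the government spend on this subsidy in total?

Government cost = 1156

Pre-subsidy: 272 - 6p = -59.5 + 2.5p gives p* = 39, q* = 38.
With the rebate, buyers effectively pay pb = ps − 17, where ps is the price sellers receive.
Demand in terms of ps becomes qd = 272 − 6(ps − 17) = 374 - 6ps. Setting this equal to supply: 374 - 6ps = -59.5 + 2.5ps, so ps = 51.
Buyers pay pb = 51 − 17 = 34; q' = -59.5 + 2.5·51 = 68.
Government outlay = subsidy × quantity = 17 × 68 = 1156.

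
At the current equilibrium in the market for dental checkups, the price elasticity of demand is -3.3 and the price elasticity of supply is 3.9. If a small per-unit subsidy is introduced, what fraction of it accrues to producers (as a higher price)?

Producer share = 11/24

For a small subsidy around the equilibrium, the benefit split depends on the relative slopes, which at a point are proportional to the elasticities.
Buyer share = εs/(εs + |εd|) = 3.9/(3.9 + 3.3) = 13/24; seller share = |εd|/(εs + |εd|) = 11/24.
So producers capture 11/24 of the subsidy.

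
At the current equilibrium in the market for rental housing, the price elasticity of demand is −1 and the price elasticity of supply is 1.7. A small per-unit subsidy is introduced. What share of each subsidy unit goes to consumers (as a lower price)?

For a small subsidy around the equilibrium, the benefit split depends on the relative slopes, which at a point are proportional to the elasticities.
Buyer share = εs/(εs + |εd|) = 1.7/(1.7 + 1) = 17/27; seller share = |εd|/(εs + |εd|) = 10/27.

Consumer share = 17/27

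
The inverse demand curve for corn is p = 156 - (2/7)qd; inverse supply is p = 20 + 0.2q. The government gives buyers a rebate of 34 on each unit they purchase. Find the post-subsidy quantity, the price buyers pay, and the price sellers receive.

q' = 350; buyers pay 56; sellers receive 90

Pre-subsidy: 156 - (2/7)q = 20 + 0.2q gives q* = 280 and p* = 76.
With the rebate, buyers effectively pay pb = ps − 34, where ps is the price sellers receive.
On the curves, pb = 156 - (2/7)q and ps = 20 + 0.2q; the wedge ps − pb = 34 gives 20 + 0.2q − (156 - (2/7)q) = 34, so q' = 350.
Then pb = 156 − (2/7)·350 = 56 and ps = 20 + 0.2·350 = 90.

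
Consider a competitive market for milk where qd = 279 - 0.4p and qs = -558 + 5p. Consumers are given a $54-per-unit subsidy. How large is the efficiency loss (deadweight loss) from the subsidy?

Deadweight loss = $540

Pre-subsidy: 279 - 0.4p = -558 + 5p gives p* = 155, q* = 217.
With the rebate, buyers effectively pay pb = ps − 54, where ps is the price sellers receive.
Demand in terms of ps becomes qd = 279 − 0.4(ps − 54) = 300.6 - 0.4ps. Setting this equal to supply: 300.6 - 0.4ps = -558 + 5ps, so ps = 159.
Buyers pay pb = 159 − 54 = 105; q' = -558 + 5·159 = 237.
The subsidy expands output by 237 − 217 = 20 past the efficient level; on those units the gap between marginal cost and willingness to pay runs from 0 up to 54.
DWL = ½ × 54 × 20 = 540.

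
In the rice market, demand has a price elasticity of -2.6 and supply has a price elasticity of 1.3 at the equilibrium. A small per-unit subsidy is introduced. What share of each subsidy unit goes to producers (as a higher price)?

Producer share = 2/3

For a small subsidy around the equilibrium, the benefit split depends on the relative slopes, which at a point are proportional to the elasticities.
Buyer share = εs/(εs + |εd|) = 1.3/(1.3 + 2.6) = 1/3; seller share = |εd|/(εs + |εd|) = 2/3.
So producers capture 2/3 of the subsidy.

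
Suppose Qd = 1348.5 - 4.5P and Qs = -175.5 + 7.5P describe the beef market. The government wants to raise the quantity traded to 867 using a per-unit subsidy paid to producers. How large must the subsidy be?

At Q = 867, invert demand for the buyer price: Pb = (1348.5 − 867)/4.5 = 107; invert supply for the seller price: Ps = (867 − (-175.5))/7.5 = 139.
The subsidy must fill the gap: s = Ps − Pb = 139 − 107 = 32.

Required subsidy s = 32 per unit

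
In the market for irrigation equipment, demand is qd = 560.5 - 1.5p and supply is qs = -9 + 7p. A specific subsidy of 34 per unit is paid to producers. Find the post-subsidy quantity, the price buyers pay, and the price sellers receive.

q' = 502; buyers pay 39; sellers receive 73

Pre-subsidy: 560.5 - 1.5p = -9 + 7p gives p* = 67, q* = 460.
With the subsidy, sellers receive ps = pb + 34 for each unit, where pb is the price buyers pay.
Supply in terms of pb becomes qs = -9 + 7(pb + 34) = 229 + 7pb. Setting this equal to demand: 560.5 - 1.5pb = 229 + 7pb, so pb = 39.
Sellers receive ps = 39 + 34 = 73; q' = 560.5 − 1.5·39 = 502.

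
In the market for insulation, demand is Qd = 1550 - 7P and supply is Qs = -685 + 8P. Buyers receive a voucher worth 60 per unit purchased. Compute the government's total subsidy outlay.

Government cost = 43860

Pre-subsidy: 1550 - 7P = -685 + 8P gives P* = 149, Q* = 507.
With the rebate, buyers effectively pay Pb = Ps − 60, where Ps is the price sellers receive.
Demand in terms of Ps becomes Qd = 1550 − 7(Ps − 60) = 1970 - 7Ps. Setting this equal to supply: 1970 - 7Ps = -685 + 8Ps, so Ps = 177.
Buyers pay Pb = 177 − 60 = 117; Q' = -685 + 8·177 = 731.
Government outlay = subsidy × quantity = 60 × 731 = 43860.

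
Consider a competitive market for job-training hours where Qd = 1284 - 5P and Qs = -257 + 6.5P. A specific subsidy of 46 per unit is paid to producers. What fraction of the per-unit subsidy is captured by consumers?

Consumer share = 13/23

Pre-subsidy: 1284 - 5P = -257 + 6.5P gives P* = 134, Q* = 614.
With the subsidy, sellers receive Ps = Pb + 46 for each unit, where Pb is the price buyers pay.
Supply in terms of Pb becomes Qs = -257 + 6.5(Pb + 46) = 42 + 6.5Pb. Setting this equal to demand: 1284 - 5Pb = 42 + 6.5Pb, so Pb = 108.
Sellers receive Ps = 108 + 46 = 154; Q' = 1284 − 5·108 = 744.
Buyers' price falls by P* − Pb = 134 − 108 = 26; sellers' price rises by Ps − P* = 154 − 134 = 20.
So consumers capture 26/46 = 13/23 of each unit of subsidy.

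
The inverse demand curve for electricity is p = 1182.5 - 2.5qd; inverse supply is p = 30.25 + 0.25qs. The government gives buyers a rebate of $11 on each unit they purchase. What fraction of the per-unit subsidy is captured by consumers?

Consumer share = 10/11

Pre-subsidy: 1182.5 - 2.5q = 30.25 + 0.25q gives q* = 419 and p* = 135.
With the rebate, buyers effectively pay pb = ps − 11, where ps is the price sellers receive.
On the curves, pb = 1182.5 - 2.5q and ps = 30.25 + 0.25q; the wedge ps − pb = 11 gives 30.25 + 0.25q − (1182.5 - 2.5q) = 11, so q' = 423.
Then pb = 1182.5 − 2.5·423 = 125 and ps = 30.25 + 0.25·423 = 136.
Buyers' price falls by p* − pb = 135 − 125 = 10; sellers' price rises by ps − p* = 136 − 135 = 1.
So consumers capture 10/11 = 10/11 of each unit of subsidy.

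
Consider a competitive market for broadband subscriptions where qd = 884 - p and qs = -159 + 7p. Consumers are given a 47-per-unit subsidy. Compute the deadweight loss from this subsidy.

Pre-subsidy: 884 - p = -159 + 7p gives p* = 130.375, q* = 753.625.
With the rebate, buyers effectively pay pb = ps − 47, where ps is the price sellers receive.
Demand in terms of ps becomes qd = 884 − 1(ps − 47) = 931 - ps. Setting this equal to supply: 931 - ps = -159 + 7ps, so ps = 136.25.
Buyers pay pb = 136.25 − 47 = 89.25; q' = -159 + 7·136.25 = 794.75.
The subsidy expands output by 794.75 − 753.625 = 41.125 past the efficient level; on those units the gap between marginal cost and willingness to pay runs from 0 up to 47.
DWL = ½ × 47 × 41.125 = 966.4375.

Deadweight loss = 966.4375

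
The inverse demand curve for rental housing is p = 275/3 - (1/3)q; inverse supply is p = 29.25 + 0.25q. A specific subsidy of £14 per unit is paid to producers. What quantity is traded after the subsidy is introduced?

q' = 131

Pre-subsidy: 275/3 - (1/3)q = 29.25 + 0.25q gives q* = 107 and p* = 56.
With the subsidy, sellers receive ps = pb + 14 for each unit, where pb is the price buyers pay.
On the curves, pb = 275/3 - (1/3)q and ps = 29.25 + 0.25q; the wedge ps − pb = 14 gives 29.25 + 0.25q − (275/3 - (1/3)q) = 14, so q' = 131.
Then pb = 275/3 − (1/3)·131 = 48 and ps = 29.25 + 0.25·131 = 62.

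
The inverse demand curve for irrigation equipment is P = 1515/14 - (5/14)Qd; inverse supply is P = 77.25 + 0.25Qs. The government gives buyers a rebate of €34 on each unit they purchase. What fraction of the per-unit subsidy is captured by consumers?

Pre-subsidy: 1515/14 - (5/14)Q = 77.25 + 0.25Q gives Q* = 51 and P* = 90.
With the rebate, buyers effectively pay Pb = Ps − 34, where Ps is the price sellers receive.
On the curves, Pb = 1515/14 - (5/14)Q and Ps = 77.25 + 0.25Q; the wedge Ps − Pb = 34 gives 77.25 + 0.25Q − (1515/14 - (5/14)Q) = 34, so Q' = 107.
Then Pb = 1515/14 − (5/14)·107 = 70 and Ps = 77.25 + 0.25·107 = 104.
Buyers' price falls by P* − Pb = 90 − 70 = 20; sellers' price rises by Ps − P* = 104 − 90 = 14.
So consumers capture 20/34 = 10/17 of each unit of subsidy.

Consumer share = 10/17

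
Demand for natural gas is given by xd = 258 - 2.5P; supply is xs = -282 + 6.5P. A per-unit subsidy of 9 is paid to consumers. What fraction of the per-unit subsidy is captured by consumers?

Pre-subsidy: 258 - 2.5P = -282 + 6.5P gives P* = 60, x* = 108.
With the rebate, buyers effectively pay Pb = Ps − 9, where Ps is the price sellers receive.
Demand in terms of Ps becomes xd = 258 − 2.5(Ps − 9) = 280.5 - 2.5Ps. Setting this equal to supply: 280.5 - 2.5Ps = -282 + 6.5Ps, so Ps = 62.5.
Buyers pay Pb = 62.5 − 9 = 53.5; x' = -282 + 6.5·62.5 = 124.25.
Buyers' price falls by P* − Pb = 60 − 53.5 = 6.5; sellers' price rises by Ps − P* = 62.5 − 60 = 2.5.
So consumers capture 6.5/9 = 13/18 of each unit of subsidy.

Consumer share = 13/18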